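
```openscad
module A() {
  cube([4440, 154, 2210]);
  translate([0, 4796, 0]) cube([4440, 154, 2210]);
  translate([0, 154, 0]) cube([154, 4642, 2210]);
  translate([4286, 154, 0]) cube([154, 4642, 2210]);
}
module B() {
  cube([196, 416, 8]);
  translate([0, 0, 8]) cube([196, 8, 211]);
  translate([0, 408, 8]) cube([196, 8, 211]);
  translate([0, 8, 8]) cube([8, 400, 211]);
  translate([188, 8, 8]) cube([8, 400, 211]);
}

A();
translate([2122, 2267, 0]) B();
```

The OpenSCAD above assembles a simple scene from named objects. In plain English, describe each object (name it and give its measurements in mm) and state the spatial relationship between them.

A is the wall frame of a small rectangular building: four walls, each 2210 mm tall and 154 mm thick, enclosing a footprint 4440 mm (x) by 4950 mm (y) outside-to-outside, with no floor or roof. The front and back walls (the −y and +y sides) span the full width; the two side walls fit between them.

B is an open-topped rectangular box: outside dimensions 196×416×219 mm, with a uniform wall and base thickness of 8 mm. The base is a full 196×416 slab on the floor; four walls sit on top of the base. The front and back walls (the −y and +y sides) span the full width; the two side walls fit between them.

The open box sits inside the house frame, centred.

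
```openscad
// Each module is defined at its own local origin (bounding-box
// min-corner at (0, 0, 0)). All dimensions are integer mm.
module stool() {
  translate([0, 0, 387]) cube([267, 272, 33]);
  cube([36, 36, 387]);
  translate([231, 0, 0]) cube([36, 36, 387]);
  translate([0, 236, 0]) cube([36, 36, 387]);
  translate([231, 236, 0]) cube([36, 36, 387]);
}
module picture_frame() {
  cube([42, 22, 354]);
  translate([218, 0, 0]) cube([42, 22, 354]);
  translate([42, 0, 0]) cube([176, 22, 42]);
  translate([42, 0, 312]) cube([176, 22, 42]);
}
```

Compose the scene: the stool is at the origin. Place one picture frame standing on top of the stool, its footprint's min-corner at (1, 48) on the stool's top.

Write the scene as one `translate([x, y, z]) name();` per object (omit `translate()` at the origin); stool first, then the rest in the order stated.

stool();
translate([1, 48, 420]) picture_frame();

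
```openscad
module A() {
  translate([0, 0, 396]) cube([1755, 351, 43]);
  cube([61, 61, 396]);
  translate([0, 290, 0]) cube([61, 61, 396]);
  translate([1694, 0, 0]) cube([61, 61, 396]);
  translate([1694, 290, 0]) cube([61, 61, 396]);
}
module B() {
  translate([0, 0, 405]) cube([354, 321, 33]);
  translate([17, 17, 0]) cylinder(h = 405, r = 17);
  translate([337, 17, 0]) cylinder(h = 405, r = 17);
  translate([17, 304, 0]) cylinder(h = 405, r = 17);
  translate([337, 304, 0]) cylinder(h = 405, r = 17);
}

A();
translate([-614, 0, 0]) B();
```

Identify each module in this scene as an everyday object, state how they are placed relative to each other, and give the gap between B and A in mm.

A is a bench. B is a stool. The stool is on the floor beside the bench on its −x side. The gap between the stool and the bench is 260 mm.

The stool's nearest face is 260 mm from the bench's −x face.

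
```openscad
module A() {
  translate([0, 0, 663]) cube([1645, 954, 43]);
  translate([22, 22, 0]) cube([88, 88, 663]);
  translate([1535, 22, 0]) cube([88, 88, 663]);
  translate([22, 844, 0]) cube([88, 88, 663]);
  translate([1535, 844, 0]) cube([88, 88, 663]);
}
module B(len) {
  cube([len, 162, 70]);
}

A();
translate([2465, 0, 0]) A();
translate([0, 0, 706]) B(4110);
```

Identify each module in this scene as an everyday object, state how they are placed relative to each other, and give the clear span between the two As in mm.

Second table starts at x = 2465; first ends at x = 1645; clear span = 2465 − 1645 = 820 mm.

A is a table. B is a beam. A beam spans the tops of two tables. The clear span between the two tables is 820 mm.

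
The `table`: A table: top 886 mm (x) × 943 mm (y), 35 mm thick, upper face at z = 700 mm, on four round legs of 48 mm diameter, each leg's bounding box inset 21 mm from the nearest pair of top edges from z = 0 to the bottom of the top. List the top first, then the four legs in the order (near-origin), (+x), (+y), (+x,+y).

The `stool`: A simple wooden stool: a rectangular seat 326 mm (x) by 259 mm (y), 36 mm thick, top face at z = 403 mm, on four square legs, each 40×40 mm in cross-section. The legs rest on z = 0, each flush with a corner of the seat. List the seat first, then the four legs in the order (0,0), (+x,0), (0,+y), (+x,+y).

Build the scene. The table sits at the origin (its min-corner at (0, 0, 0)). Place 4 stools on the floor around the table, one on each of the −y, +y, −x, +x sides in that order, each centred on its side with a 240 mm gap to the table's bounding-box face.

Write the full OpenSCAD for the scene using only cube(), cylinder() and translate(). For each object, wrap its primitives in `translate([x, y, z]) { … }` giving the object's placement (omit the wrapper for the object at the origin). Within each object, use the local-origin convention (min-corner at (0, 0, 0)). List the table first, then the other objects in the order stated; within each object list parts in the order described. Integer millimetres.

translate([0, 0, 665]) cube([886, 943, 35]);
translate([45, 45, 0]) cylinder(h = 665, r = 24);
translate([841, 45, 0]) cylinder(h = 665, r = 24);
translate([45, 898, 0]) cylinder(h = 665, r = 24);
translate([841, 898, 0]) cylinder(h = 665, r = 24);
translate([280, -499, 0]) {
  translate([0, 0, 367]) cube([326, 259, 36]);
  cube([40, 40, 367]);
  translate([286, 0, 0]) cube([40, 40, 367]);
  translate([0, 219, 0]) cube([40, 40, 367]);
  translate([286, 219, 0]) cube([40, 40, 367]);
}
translate([280, 1183, 0]) {
  translate([0, 0, 367]) cube([326, 259, 36]);
  cube([40, 40, 367]);
  translate([286, 0, 0]) cube([40, 40, 367]);
  translate([0, 219, 0]) cube([40, 40, 367]);
  translate([286, 219, 0]) cube([40, 40, 367]);
}
translate([-566, 342, 0]) {
  translate([0, 0, 367]) cube([326, 259, 36]);
  cube([40, 40, 367]);
  translate([286, 0, 0]) cube([40, 40, 367]);
  translate([0, 219, 0]) cube([40, 40, 367]);
  translate([286, 219, 0]) cube([40, 40, 367]);
}
translate([1126, 342, 0]) {
  translate([0, 0, 367]) cube([326, 259, 36]);
  cube([40, 40, 367]);
  translate([286, 0, 0]) cube([40, 40, 367]);
  translate([0, 219, 0]) cube([40, 40, 367]);
  translate([286, 219, 0]) cube([40, 40, 367]);
}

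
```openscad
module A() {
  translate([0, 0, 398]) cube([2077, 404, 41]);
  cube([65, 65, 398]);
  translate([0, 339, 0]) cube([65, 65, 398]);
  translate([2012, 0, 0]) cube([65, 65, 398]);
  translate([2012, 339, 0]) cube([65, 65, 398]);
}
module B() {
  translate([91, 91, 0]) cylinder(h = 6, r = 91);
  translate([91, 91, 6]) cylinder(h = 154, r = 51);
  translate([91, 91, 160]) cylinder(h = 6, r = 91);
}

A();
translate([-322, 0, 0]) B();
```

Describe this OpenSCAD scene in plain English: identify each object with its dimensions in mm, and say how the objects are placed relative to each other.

A is a long wooden bench with a 2077 mm (x) × 404 mm (y) seat, 41 mm thick, its top surface 439 mm above the floor. Four 65 mm square legs at the seat corners, flush with the edges, run from z = 0 to the seat underside.

B is a spool: two coaxial disc flanges of radius 91 mm and thickness 6 mm, joined by a core cylinder of radius 51 mm and height 154 mm. The lower flange rests on z = 0 and the three cylinders share a vertical axis.

The spool is on the floor beside the bench on its −x side.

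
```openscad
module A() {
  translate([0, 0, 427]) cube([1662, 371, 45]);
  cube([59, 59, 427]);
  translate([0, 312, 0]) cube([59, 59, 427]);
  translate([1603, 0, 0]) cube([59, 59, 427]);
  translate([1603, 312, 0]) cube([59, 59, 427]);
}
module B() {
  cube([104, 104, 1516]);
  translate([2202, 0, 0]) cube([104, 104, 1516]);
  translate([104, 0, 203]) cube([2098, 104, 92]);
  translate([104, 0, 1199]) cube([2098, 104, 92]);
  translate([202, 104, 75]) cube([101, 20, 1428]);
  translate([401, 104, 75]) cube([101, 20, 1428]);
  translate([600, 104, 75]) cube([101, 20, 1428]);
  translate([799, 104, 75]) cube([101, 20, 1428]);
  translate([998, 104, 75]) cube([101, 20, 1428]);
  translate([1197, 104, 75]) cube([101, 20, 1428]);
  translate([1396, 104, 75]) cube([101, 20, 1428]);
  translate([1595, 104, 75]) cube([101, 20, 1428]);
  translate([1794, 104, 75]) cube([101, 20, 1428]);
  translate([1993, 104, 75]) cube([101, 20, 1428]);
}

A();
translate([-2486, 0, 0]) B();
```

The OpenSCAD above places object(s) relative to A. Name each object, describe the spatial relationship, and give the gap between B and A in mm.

The fence section's nearest face is 180 mm from the bench's −x face.

A is a bench. B is a fence section. The fence section is on the floor beside the bench on its −x side. The gap between the fence section and the bench is 180 mm.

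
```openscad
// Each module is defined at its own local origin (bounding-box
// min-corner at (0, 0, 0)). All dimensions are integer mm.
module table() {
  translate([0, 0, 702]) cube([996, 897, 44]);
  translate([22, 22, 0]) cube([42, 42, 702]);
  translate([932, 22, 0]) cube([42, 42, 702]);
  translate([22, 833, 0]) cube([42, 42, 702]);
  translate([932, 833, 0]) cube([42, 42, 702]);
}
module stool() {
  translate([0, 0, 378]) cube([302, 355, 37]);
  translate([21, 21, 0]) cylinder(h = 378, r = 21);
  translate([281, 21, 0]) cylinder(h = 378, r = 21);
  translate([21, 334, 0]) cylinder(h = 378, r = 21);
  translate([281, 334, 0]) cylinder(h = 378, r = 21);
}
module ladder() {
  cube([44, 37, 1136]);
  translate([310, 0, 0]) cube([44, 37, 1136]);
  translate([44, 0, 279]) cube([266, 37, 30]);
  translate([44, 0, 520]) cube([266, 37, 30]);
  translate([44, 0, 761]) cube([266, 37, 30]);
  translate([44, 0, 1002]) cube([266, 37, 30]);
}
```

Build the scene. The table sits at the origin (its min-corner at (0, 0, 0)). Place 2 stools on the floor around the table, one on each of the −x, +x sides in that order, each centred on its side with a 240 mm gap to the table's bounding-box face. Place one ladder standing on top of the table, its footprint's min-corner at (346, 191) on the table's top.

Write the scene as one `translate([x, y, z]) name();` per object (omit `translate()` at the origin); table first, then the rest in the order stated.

table();
translate([-542, 271, 0]) stool();
translate([1236, 271, 0]) stool();
translate([346, 191, 746]) ladder();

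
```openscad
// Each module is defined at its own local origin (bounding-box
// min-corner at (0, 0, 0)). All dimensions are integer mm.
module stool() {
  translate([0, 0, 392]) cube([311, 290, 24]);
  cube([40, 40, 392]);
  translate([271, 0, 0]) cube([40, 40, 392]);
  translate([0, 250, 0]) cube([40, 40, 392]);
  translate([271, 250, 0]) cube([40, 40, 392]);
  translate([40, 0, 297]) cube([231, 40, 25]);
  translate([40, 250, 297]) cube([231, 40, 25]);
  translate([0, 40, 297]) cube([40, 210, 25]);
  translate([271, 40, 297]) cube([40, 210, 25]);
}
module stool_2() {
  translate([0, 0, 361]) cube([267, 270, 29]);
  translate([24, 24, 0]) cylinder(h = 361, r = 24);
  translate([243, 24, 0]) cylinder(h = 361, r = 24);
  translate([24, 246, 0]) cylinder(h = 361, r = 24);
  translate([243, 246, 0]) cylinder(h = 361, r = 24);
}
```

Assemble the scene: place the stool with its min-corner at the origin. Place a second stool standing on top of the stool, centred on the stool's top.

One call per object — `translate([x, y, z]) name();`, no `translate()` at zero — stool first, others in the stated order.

stool();
translate([22, 10, 416]) stool_2();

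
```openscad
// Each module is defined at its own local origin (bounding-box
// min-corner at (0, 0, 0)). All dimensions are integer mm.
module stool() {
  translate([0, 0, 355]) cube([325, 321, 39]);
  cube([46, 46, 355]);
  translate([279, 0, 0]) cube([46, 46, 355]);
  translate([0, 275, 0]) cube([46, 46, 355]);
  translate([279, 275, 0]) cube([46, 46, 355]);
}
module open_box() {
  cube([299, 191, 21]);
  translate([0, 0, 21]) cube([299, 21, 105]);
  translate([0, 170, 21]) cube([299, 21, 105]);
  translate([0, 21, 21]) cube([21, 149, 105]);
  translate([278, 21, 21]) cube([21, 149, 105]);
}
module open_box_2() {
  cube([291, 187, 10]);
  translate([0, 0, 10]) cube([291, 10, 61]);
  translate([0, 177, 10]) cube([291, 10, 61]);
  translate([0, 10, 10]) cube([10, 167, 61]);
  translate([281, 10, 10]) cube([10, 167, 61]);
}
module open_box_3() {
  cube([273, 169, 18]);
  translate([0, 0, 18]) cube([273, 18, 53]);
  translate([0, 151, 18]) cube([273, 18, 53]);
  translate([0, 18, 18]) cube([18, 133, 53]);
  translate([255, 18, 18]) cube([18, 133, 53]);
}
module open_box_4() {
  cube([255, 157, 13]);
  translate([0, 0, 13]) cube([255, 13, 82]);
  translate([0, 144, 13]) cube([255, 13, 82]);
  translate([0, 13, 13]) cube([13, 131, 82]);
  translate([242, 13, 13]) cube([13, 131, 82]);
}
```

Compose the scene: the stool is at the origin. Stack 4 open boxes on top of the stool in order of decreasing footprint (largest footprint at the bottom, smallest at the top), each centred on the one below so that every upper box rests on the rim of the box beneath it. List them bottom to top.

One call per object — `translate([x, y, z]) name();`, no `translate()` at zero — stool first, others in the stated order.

stool();
translate([13, 65, 394]) open_box();
translate([17, 67, 520]) open_box_2();
translate([26, 76, 591]) open_box_3();
translate([35, 82, 662]) open_box_4();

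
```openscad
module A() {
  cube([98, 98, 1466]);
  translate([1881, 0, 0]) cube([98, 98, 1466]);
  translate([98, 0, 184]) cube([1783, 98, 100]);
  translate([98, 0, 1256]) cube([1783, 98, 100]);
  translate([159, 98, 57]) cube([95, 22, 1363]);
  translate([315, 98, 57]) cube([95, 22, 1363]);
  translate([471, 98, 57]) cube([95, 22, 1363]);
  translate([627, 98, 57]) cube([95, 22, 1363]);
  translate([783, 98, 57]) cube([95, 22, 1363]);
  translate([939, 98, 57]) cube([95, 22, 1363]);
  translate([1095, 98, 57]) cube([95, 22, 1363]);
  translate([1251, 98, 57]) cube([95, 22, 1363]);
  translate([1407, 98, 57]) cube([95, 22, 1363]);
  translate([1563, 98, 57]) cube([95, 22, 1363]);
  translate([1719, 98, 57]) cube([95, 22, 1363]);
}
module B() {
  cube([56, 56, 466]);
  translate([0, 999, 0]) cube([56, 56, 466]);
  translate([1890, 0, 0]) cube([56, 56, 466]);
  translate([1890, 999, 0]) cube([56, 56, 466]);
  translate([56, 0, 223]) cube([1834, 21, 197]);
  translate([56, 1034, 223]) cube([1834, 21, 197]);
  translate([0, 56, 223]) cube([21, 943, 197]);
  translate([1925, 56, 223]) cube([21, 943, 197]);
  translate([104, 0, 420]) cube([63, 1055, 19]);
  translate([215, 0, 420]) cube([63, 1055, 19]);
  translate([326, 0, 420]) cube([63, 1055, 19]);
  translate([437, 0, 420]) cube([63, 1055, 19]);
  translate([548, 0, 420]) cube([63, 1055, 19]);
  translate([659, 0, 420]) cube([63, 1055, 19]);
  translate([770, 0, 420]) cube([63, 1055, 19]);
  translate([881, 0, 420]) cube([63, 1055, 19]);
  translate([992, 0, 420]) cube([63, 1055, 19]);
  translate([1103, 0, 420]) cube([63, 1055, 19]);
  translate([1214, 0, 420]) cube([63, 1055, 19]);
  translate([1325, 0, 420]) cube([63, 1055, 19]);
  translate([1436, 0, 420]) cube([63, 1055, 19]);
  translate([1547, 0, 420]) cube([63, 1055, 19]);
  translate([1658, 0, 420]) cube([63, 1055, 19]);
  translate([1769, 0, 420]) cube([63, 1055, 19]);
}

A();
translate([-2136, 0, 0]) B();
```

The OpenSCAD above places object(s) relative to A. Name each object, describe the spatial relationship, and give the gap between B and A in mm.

The bed frame's nearest face is 190 mm from the fence section's −x face.

A is a fence section. B is a bed frame. The bed frame is on the floor beside the fence section on its −x side. The gap between the bed frame and the fence section is 190 mm.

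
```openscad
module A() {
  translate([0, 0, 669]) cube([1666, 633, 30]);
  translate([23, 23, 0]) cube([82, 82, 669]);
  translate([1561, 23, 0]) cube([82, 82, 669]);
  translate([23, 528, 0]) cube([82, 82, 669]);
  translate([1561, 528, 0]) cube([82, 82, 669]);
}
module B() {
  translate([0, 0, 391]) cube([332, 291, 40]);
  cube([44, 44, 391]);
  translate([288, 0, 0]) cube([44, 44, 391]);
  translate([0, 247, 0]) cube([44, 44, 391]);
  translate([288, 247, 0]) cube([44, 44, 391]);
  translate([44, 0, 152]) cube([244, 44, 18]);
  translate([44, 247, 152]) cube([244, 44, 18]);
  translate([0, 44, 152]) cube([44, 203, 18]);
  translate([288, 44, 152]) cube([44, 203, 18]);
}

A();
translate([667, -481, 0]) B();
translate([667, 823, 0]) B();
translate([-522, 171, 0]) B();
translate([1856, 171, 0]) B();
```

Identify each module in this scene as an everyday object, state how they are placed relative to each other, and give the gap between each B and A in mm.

A is a table. B is a stool. Four stools sit around the table at the −y, +y, −x, +x sides. The gap between each stool and the table is 190 mm.

Each stool's nearest face is 190 mm from the table's bounding box.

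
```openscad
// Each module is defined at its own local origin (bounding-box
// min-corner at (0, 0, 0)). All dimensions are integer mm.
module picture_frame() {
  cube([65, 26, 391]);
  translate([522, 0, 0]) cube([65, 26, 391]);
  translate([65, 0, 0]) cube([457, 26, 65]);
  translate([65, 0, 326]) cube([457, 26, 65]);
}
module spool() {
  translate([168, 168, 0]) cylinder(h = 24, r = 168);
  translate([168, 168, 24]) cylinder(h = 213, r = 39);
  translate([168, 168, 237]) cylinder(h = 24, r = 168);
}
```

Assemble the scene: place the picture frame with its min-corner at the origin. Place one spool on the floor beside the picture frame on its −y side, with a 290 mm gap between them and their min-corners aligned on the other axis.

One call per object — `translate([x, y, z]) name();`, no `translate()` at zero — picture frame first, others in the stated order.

picture_frame();
translate([0, -626, 0]) spool();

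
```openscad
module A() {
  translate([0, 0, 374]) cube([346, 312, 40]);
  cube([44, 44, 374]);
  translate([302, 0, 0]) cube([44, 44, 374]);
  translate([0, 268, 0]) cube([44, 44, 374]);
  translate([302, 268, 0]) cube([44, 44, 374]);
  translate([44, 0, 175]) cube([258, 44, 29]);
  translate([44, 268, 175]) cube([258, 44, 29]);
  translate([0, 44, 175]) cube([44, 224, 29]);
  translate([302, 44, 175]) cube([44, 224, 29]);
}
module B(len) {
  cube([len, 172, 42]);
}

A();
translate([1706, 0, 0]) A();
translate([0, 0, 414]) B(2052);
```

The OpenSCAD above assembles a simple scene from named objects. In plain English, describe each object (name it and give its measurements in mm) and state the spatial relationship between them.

A is a four-legged stool. The seat is a 346×312×40 mm slab whose top surface is at z = 414 mm; four square legs, each 44×44 mm in cross-section, run from the floor (z = 0) to the underside of the seat, each flush with a corner of the seat. Four stretchers, 44 mm wide and 29 mm tall, connect adjacent legs with their undersides at z = 175 mm, each running between the inner faces of the legs it joins and aligned with the legs' outer faces on the other axis.

B is a rectangular beam 2052 mm long (x), 172 mm deep (y), 42 mm thick (z).

The beam spans the tops of two stools placed 1360 mm apart, resting at z = 414 mm.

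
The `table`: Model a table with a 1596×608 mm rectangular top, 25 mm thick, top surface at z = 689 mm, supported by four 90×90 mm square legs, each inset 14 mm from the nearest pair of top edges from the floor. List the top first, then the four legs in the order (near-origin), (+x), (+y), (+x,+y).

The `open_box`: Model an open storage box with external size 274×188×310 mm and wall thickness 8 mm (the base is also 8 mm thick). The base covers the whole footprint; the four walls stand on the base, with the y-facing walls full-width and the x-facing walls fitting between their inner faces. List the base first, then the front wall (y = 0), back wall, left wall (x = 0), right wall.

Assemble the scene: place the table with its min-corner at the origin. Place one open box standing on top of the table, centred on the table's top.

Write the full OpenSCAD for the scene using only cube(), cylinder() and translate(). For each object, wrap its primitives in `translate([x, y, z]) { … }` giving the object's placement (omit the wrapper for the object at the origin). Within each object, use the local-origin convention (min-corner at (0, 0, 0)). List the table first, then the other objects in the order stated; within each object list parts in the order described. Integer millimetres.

translate([0, 0, 664]) cube([1596, 608, 25]);
translate([14, 14, 0]) cube([90, 90, 664]);
translate([1492, 14, 0]) cube([90, 90, 664]);
translate([14, 504, 0]) cube([90, 90, 664]);
translate([1492, 504, 0]) cube([90, 90, 664]);
translate([661, 210, 689]) {
  cube([274, 188, 8]);
  translate([0, 0, 8]) cube([274, 8, 302]);
  translate([0, 180, 8]) cube([274, 8, 302]);
  translate([0, 8, 8]) cube([8, 172, 302]);
  translate([266, 8, 8]) cube([8, 172, 302]);
}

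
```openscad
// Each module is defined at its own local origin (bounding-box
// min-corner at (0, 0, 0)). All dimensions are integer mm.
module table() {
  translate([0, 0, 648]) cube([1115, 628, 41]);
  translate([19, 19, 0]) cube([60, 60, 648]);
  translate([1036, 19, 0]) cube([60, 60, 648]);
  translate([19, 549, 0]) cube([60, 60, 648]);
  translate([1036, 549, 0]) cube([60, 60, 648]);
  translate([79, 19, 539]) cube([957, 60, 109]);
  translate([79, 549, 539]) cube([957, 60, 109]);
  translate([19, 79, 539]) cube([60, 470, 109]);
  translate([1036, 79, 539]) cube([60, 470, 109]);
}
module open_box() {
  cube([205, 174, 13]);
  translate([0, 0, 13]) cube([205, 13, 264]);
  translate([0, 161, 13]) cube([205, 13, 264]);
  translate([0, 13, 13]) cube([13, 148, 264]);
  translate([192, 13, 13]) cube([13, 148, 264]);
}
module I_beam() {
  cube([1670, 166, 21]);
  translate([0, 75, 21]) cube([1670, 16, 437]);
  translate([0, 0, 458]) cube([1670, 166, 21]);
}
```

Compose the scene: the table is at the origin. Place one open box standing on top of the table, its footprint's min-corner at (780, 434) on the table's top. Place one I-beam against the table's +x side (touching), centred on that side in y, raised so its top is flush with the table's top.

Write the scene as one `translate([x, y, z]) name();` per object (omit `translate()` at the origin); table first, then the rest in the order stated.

table();
translate([780, 434, 689]) open_box();
translate([1115, 231, 210]) I_beam();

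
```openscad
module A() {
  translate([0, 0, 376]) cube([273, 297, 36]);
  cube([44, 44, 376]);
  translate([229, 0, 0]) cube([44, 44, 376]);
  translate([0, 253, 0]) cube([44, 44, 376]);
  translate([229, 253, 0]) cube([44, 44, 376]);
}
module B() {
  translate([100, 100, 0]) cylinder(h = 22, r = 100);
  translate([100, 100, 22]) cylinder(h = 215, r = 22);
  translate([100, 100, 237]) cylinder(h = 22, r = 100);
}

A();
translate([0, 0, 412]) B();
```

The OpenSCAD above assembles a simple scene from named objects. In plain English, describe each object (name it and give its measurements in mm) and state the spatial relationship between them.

A is a simple wooden stool: a rectangular seat 273 mm (x) by 297 mm (y), 36 mm thick, top face at z = 412 mm, on four square legs, each 44×44 mm in cross-section. The legs rest on z = 0, each flush with a corner of the seat.

B is a spool: two coaxial disc flanges of radius 100 mm and thickness 22 mm, joined by a core cylinder of radius 22 mm and height 215 mm. The lower flange rests on z = 0 and the three cylinders share a vertical axis.

The spool is on top of the stool.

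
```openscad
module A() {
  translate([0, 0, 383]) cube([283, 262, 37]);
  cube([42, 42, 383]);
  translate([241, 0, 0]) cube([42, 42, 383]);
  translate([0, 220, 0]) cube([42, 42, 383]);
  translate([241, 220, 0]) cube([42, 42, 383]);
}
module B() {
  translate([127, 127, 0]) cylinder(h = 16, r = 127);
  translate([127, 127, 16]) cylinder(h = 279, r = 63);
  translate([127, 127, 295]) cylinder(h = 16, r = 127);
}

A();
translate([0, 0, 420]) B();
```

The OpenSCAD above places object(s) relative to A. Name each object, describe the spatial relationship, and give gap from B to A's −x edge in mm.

The spool's min-x is at 0; the stool's min-x is 0; gap = 0 mm.

A is a stool. B is a spool. The spool is on top of the stool. The gap from the spool to the stool's −x edge is 0 mm.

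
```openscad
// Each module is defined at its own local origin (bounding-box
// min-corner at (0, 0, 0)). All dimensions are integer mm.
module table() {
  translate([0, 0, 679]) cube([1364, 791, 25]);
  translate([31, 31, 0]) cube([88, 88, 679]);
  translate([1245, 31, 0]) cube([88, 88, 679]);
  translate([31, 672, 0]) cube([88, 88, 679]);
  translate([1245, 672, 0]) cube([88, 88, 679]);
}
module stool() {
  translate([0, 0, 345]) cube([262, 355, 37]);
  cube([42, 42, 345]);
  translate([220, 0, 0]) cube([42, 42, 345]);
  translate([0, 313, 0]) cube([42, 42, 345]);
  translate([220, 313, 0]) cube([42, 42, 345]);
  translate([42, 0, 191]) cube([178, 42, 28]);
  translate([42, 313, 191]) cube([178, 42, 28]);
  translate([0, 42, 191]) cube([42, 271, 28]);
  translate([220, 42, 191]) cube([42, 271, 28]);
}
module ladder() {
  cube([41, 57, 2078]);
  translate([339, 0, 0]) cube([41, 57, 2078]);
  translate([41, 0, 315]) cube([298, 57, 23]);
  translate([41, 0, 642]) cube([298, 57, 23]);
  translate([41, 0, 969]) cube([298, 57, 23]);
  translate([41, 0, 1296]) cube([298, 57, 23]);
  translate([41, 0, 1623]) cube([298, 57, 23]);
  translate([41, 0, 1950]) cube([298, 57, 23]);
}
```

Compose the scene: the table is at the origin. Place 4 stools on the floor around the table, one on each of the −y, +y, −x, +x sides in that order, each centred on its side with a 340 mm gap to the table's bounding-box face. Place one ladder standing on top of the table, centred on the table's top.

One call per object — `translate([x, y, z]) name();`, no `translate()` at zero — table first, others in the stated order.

table();
translate([551, -695, 0]) stool();
translate([551, 1131, 0]) stool();
translate([-602, 218, 0]) stool();
translate([1704, 218, 0]) stool();
translate([492, 367, 704]) ladder();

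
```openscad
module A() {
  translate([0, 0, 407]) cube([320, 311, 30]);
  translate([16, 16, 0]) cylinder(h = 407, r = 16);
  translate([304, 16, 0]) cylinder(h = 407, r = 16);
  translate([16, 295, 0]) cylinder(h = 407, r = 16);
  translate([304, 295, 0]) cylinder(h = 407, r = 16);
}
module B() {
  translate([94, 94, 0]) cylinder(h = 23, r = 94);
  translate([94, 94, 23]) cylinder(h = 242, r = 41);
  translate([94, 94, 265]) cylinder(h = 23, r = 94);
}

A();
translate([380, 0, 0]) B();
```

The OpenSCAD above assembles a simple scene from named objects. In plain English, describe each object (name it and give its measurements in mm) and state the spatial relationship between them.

A is a simple wooden stool: a rectangular seat 320 mm (x) by 311 mm (y), 30 mm thick, top face at z = 437 mm, on four round legs, each 32 mm in diameter. The legs rest on z = 0, each leg's axis is inset half a diameter from the nearest pair of seat edges (so the leg's bounding box is flush with the corner).

B is a spool: two coaxial disc flanges of radius 94 mm and thickness 23 mm, joined by a core cylinder of radius 41 mm and height 242 mm. The lower flange rests on z = 0 and the three cylinders share a vertical axis.

The spool is on the floor beside the stool on its +x side.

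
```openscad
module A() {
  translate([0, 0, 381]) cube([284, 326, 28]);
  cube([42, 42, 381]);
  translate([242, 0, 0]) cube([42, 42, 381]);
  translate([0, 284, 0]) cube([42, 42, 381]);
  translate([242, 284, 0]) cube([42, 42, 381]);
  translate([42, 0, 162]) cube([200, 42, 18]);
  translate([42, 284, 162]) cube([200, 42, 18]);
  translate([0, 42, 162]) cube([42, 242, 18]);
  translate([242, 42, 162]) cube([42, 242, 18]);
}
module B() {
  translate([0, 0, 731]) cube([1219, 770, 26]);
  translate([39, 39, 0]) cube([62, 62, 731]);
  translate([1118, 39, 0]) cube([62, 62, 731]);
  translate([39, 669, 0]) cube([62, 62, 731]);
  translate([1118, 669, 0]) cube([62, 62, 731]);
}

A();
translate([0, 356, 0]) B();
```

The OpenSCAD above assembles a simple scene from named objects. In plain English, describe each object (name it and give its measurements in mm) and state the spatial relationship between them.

A is a simple wooden stool: a rectangular seat 284 mm (x) by 326 mm (y), 28 mm thick, top face at z = 409 mm, on four square legs, each 42×42 mm in cross-section. The legs rest on z = 0, each flush with a corner of the seat. Four stretchers, 42 mm wide and 18 mm tall, connect adjacent legs with their undersides at z = 162 mm, each running between the inner faces of the legs it joins and aligned with the legs' outer faces on the other axis.

B is a table: top 1219 mm (x) × 770 mm (y), 26 mm thick, upper face at z = 757 mm, on four 62×62 mm square legs, each inset 39 mm from the nearest pair of top edges, running from z = 0 to the bottom of the top.

The table is on the floor beside the stool on its +y side.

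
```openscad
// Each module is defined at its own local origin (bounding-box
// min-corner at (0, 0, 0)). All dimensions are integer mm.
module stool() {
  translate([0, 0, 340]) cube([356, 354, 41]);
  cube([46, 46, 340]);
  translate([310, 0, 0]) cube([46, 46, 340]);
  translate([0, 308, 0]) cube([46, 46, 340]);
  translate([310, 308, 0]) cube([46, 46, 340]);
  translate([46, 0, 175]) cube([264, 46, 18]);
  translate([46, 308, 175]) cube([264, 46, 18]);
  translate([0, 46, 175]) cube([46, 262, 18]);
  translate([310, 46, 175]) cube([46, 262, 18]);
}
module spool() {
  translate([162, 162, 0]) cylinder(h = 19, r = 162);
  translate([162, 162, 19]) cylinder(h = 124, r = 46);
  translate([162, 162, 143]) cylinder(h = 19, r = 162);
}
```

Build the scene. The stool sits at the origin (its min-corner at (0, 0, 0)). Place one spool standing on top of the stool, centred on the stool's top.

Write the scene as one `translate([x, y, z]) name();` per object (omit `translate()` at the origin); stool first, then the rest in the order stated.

stool();
translate([16, 15, 381]) spool();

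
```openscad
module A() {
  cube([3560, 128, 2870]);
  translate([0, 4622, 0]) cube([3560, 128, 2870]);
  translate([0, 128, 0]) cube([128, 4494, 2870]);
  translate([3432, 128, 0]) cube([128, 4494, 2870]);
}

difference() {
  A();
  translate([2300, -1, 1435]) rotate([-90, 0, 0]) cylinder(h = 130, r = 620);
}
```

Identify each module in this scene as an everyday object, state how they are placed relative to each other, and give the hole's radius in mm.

The subtracted cylinder has r = 620 mm.

A is a house frame. The house frame has a circular hole through its front wall. The hole's radius is 620 mm.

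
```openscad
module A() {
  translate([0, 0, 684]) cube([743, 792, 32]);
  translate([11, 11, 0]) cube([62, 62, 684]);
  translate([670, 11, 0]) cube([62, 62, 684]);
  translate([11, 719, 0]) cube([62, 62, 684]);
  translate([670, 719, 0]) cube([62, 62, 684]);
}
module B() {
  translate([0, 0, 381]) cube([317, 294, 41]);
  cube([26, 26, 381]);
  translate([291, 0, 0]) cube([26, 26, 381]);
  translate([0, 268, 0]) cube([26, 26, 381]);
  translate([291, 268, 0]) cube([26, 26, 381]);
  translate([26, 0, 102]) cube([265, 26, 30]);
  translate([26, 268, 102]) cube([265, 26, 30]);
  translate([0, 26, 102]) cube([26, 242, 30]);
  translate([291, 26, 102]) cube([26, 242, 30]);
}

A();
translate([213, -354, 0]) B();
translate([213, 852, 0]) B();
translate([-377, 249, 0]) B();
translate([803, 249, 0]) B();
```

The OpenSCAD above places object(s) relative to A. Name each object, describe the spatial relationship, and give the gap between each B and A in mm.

Each stool's nearest face is 60 mm from the table's bounding box.

A is a table. B is a stool. Four stools sit around the table at the −y, +y, −x, +x sides. The gap between each stool and the table is 60 mm.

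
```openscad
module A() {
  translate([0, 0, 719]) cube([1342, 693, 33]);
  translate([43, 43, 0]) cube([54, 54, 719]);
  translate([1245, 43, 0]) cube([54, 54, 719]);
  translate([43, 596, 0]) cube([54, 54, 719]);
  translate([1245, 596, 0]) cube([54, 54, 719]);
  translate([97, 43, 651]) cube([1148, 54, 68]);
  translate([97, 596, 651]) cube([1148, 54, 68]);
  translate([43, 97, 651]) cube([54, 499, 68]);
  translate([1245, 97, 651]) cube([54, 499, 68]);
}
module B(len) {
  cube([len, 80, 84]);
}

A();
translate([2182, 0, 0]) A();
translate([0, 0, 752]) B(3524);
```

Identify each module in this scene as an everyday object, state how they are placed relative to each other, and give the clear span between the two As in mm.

A is a table. B is a beam. A beam spans the tops of two tables. The clear span between the two tables is 840 mm.

Second table starts at x = 2182; first ends at x = 1342; clear span = 2182 − 1342 = 840 mm.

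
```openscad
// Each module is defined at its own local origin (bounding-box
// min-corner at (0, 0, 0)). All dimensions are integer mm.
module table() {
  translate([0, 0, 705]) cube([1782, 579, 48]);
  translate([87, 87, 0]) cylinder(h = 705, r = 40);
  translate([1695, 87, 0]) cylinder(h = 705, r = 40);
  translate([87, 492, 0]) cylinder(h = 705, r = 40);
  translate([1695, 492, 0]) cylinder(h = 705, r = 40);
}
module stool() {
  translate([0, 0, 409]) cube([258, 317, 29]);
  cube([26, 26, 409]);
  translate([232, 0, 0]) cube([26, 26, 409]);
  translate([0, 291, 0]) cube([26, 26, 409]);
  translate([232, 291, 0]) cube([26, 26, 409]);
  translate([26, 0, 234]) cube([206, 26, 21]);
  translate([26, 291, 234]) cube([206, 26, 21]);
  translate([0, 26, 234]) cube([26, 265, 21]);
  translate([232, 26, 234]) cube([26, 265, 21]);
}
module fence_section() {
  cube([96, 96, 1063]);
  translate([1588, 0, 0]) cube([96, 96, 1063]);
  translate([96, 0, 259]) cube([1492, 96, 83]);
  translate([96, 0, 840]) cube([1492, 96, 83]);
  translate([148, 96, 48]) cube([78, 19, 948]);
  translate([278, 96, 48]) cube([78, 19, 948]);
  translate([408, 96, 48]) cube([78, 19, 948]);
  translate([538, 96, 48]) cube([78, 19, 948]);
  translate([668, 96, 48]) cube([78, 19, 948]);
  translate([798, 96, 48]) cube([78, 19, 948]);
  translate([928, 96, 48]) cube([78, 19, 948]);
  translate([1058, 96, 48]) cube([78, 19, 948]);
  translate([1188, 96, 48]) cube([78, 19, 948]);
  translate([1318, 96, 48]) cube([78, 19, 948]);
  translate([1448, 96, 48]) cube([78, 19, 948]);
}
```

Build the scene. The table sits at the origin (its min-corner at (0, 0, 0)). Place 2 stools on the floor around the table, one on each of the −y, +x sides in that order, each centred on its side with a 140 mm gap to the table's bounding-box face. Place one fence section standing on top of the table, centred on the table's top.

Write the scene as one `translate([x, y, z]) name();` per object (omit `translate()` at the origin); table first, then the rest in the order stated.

table();
translate([762, -457, 0]) stool();
translate([1922, 131, 0]) stool();
translate([49, 232, 753]) fence_section();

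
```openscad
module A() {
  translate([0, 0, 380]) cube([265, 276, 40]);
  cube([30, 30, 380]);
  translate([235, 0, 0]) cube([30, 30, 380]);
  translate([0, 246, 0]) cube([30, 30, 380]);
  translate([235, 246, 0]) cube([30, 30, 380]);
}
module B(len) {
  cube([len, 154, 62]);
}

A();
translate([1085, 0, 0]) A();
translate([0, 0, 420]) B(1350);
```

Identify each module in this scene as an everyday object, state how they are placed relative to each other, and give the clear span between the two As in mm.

A is a stool. B is a beam. A beam spans the tops of two stools. The clear span between the two stools is 820 mm.

Second stool starts at x = 1085; first ends at x = 265; clear span = 1085 − 265 = 820 mm.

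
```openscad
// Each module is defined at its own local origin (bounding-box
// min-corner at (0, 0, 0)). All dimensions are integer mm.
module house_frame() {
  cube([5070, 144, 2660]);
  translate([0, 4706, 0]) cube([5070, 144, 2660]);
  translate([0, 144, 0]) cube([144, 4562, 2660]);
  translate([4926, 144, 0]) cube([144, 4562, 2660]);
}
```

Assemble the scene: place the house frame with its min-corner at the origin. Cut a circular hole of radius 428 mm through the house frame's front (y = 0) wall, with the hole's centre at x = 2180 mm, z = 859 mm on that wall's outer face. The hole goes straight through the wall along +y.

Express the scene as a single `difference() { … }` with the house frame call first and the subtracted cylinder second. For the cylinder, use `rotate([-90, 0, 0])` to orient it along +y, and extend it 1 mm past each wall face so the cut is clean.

difference() {
  house_frame();
  translate([2180, -1, 859]) rotate([-90, 0, 0]) cylinder(h = 146, r = 428);
}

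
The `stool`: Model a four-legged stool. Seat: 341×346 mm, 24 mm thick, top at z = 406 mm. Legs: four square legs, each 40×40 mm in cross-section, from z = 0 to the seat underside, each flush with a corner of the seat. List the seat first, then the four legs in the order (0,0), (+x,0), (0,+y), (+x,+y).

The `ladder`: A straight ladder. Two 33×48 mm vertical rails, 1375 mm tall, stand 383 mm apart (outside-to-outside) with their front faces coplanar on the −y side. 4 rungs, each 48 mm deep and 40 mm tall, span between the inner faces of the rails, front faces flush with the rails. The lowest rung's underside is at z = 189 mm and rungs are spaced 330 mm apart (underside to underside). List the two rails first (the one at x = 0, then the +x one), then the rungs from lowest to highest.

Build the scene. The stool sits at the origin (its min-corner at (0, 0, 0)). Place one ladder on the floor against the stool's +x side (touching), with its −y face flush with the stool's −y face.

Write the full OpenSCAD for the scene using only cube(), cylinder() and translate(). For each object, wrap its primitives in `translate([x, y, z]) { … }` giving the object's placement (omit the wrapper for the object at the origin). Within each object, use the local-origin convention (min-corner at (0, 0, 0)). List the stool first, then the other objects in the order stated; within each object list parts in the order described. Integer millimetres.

translate([0, 0, 382]) cube([341, 346, 24]);
cube([40, 40, 382]);
translate([301, 0, 0]) cube([40, 40, 382]);
translate([0, 306, 0]) cube([40, 40, 382]);
translate([301, 306, 0]) cube([40, 40, 382]);
translate([341, 0, 0]) {
  cube([33, 48, 1375]);
  translate([350, 0, 0]) cube([33, 48, 1375]);
  translate([33, 0, 189]) cube([317, 48, 40]);
  translate([33, 0, 519]) cube([317, 48, 40]);
  translate([33, 0, 849]) cube([317, 48, 40]);
  translate([33, 0, 1179]) cube([317, 48, 40]);
}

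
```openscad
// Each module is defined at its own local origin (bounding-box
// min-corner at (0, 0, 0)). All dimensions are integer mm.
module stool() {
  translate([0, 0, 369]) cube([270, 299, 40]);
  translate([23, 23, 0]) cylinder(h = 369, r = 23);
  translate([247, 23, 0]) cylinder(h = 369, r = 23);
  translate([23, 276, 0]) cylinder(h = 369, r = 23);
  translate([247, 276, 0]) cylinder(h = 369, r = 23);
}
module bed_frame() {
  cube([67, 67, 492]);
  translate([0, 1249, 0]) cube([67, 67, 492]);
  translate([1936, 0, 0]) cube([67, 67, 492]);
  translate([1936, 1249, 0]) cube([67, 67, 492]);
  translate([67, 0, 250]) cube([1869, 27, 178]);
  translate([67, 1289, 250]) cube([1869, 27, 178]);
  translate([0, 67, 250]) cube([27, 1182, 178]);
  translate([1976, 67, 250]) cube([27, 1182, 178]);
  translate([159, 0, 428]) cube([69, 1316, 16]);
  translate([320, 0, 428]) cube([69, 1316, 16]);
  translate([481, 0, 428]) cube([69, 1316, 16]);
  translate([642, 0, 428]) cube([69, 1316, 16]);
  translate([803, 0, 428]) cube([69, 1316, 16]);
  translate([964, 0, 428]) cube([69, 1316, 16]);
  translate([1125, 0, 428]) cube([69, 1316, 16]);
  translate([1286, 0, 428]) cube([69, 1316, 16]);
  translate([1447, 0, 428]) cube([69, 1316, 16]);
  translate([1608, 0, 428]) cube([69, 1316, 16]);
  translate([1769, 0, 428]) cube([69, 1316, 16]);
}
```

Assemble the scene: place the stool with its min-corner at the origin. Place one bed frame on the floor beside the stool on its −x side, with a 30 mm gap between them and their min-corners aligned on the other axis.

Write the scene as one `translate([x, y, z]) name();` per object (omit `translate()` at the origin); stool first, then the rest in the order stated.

stool();
translate([-2033, 0, 0]) bed_frame();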